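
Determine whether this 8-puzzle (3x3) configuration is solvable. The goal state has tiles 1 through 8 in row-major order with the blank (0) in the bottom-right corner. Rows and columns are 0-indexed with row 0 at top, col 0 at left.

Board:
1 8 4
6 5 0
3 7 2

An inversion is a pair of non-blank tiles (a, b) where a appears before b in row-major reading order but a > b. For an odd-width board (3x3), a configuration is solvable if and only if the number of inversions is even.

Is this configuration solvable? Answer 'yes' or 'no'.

Answer: no

Derivation:
Inversions (pairs i<j in row-major order where tile[i] > tile[j] > 0): 15
15 is odd, so the puzzle is not solvable.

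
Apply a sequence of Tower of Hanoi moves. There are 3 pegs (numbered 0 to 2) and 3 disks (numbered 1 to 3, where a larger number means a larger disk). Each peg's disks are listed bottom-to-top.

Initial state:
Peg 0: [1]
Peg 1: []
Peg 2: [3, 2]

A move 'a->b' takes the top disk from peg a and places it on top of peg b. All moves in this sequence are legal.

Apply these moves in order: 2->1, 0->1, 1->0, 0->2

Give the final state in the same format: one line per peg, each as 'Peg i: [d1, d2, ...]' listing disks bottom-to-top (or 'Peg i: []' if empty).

Answer: Peg 0: []
Peg 1: [2]
Peg 2: [3, 1]

Derivation:
After move 1 (2->1):
Peg 0: [1]
Peg 1: [2]
Peg 2: [3]

After move 2 (0->1):
Peg 0: []
Peg 1: [2, 1]
Peg 2: [3]

After move 3 (1->0):
Peg 0: [1]
Peg 1: [2]
Peg 2: [3]

After move 4 (0->2):
Peg 0: []
Peg 1: [2]
Peg 2: [3, 1]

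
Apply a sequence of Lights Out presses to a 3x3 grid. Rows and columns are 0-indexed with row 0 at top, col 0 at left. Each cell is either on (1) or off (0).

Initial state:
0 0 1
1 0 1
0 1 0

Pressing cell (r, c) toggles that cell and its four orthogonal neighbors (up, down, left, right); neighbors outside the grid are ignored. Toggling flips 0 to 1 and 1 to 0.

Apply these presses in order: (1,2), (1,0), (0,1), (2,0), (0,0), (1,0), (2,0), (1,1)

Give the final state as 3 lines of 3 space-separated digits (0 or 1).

After press 1 at (1,2):
0 0 0
1 1 0
0 1 1

After press 2 at (1,0):
1 0 0
0 0 0
1 1 1

After press 3 at (0,1):
0 1 1
0 1 0
1 1 1

After press 4 at (2,0):
0 1 1
1 1 0
0 0 1

After press 5 at (0,0):
1 0 1
0 1 0
0 0 1

After press 6 at (1,0):
0 0 1
1 0 0
1 0 1

After press 7 at (2,0):
0 0 1
0 0 0
0 1 1

After press 8 at (1,1):
0 1 1
1 1 1
0 0 1

Answer: 0 1 1
1 1 1
0 0 1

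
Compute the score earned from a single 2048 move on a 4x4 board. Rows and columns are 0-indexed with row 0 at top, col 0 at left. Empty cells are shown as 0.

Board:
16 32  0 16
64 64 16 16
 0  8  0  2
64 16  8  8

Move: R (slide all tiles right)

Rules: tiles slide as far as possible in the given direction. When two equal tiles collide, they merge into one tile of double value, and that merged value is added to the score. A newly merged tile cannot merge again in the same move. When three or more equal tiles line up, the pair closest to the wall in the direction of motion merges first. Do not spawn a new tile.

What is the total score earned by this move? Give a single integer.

Slide right:
row 0: [16, 32, 0, 16] -> [0, 16, 32, 16]  score +0 (running 0)
row 1: [64, 64, 16, 16] -> [0, 0, 128, 32]  score +160 (running 160)
row 2: [0, 8, 0, 2] -> [0, 0, 8, 2]  score +0 (running 160)
row 3: [64, 16, 8, 8] -> [0, 64, 16, 16]  score +16 (running 176)
Board after move:
  0  16  32  16
  0   0 128  32
  0   0   8   2
  0  64  16  16

Answer: 176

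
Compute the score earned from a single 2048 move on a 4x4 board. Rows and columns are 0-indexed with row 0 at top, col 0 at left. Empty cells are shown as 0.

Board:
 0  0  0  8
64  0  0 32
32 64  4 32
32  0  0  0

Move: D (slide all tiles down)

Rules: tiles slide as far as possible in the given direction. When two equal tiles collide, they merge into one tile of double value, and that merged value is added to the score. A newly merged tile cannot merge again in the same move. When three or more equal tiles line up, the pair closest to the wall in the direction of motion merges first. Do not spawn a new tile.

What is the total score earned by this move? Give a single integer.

Slide down:
col 0: [0, 64, 32, 32] -> [0, 0, 64, 64]  score +64 (running 64)
col 1: [0, 0, 64, 0] -> [0, 0, 0, 64]  score +0 (running 64)
col 2: [0, 0, 4, 0] -> [0, 0, 0, 4]  score +0 (running 64)
col 3: [8, 32, 32, 0] -> [0, 0, 8, 64]  score +64 (running 128)
Board after move:
 0  0  0  0
 0  0  0  0
64  0  0  8
64 64  4 64

Answer: 128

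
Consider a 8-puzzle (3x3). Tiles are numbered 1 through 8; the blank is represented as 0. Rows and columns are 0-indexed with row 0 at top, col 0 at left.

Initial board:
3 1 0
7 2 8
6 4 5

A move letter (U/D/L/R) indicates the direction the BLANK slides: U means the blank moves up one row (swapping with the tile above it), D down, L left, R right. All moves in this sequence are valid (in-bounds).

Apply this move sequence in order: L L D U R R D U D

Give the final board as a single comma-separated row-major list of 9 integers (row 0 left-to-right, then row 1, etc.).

After move 1 (L):
3 0 1
7 2 8
6 4 5

After move 2 (L):
0 3 1
7 2 8
6 4 5

After move 3 (D):
7 3 1
0 2 8
6 4 5

After move 4 (U):
0 3 1
7 2 8
6 4 5

After move 5 (R):
3 0 1
7 2 8
6 4 5

After move 6 (R):
3 1 0
7 2 8
6 4 5

After move 7 (D):
3 1 8
7 2 0
6 4 5

After move 8 (U):
3 1 0
7 2 8
6 4 5

After move 9 (D):
3 1 8
7 2 0
6 4 5

Answer: 3, 1, 8, 7, 2, 0, 6, 4, 5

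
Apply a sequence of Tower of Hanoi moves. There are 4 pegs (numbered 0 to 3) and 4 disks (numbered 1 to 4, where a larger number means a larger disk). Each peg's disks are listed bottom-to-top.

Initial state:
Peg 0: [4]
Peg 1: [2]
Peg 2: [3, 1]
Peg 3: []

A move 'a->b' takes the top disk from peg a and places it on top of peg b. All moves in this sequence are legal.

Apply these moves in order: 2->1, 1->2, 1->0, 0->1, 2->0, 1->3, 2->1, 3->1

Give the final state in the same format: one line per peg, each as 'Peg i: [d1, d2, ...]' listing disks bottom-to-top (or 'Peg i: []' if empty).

After move 1 (2->1):
Peg 0: [4]
Peg 1: [2, 1]
Peg 2: [3]
Peg 3: []

After move 2 (1->2):
Peg 0: [4]
Peg 1: [2]
Peg 2: [3, 1]
Peg 3: []

After move 3 (1->0):
Peg 0: [4, 2]
Peg 1: []
Peg 2: [3, 1]
Peg 3: []

After move 4 (0->1):
Peg 0: [4]
Peg 1: [2]
Peg 2: [3, 1]
Peg 3: []

After move 5 (2->0):
Peg 0: [4, 1]
Peg 1: [2]
Peg 2: [3]
Peg 3: []

After move 6 (1->3):
Peg 0: [4, 1]
Peg 1: []
Peg 2: [3]
Peg 3: [2]

After move 7 (2->1):
Peg 0: [4, 1]
Peg 1: [3]
Peg 2: []
Peg 3: [2]

After move 8 (3->1):
Peg 0: [4, 1]
Peg 1: [3, 2]
Peg 2: []
Peg 3: []

Answer: Peg 0: [4, 1]
Peg 1: [3, 2]
Peg 2: []
Peg 3: []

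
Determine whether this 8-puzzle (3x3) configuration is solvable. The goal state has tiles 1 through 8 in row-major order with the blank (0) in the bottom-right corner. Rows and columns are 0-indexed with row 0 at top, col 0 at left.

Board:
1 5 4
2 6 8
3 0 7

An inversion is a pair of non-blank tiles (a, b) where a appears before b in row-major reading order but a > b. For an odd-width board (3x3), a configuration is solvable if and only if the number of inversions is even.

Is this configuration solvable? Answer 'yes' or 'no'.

Inversions (pairs i<j in row-major order where tile[i] > tile[j] > 0): 8
8 is even, so the puzzle is solvable.

Answer: yes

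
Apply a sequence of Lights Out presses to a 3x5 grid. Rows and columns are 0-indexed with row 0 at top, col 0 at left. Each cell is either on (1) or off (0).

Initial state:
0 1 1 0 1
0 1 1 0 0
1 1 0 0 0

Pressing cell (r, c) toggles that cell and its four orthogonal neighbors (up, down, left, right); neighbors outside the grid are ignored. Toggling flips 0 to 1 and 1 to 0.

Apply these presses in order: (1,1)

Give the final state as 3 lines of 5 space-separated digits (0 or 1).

Answer: 0 0 1 0 1
1 0 0 0 0
1 0 0 0 0

Derivation:
After press 1 at (1,1):
0 0 1 0 1
1 0 0 0 0
1 0 0 0 0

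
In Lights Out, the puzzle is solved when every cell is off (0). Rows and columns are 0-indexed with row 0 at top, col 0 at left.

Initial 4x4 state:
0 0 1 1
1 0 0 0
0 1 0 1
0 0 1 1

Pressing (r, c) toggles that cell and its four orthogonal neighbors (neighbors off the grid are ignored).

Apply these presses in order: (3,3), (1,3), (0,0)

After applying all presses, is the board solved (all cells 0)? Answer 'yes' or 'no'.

Answer: no

Derivation:
After press 1 at (3,3):
0 0 1 1
1 0 0 0
0 1 0 0
0 0 0 0

After press 2 at (1,3):
0 0 1 0
1 0 1 1
0 1 0 1
0 0 0 0

After press 3 at (0,0):
1 1 1 0
0 0 1 1
0 1 0 1
0 0 0 0

Lights still on: 7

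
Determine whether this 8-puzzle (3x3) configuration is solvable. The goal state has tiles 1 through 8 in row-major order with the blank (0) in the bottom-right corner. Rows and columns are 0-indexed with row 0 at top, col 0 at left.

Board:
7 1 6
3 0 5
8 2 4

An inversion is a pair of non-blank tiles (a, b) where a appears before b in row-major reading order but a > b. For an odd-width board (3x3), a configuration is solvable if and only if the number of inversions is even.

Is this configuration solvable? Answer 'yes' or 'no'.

Answer: no

Derivation:
Inversions (pairs i<j in row-major order where tile[i] > tile[j] > 0): 15
15 is odd, so the puzzle is not solvable.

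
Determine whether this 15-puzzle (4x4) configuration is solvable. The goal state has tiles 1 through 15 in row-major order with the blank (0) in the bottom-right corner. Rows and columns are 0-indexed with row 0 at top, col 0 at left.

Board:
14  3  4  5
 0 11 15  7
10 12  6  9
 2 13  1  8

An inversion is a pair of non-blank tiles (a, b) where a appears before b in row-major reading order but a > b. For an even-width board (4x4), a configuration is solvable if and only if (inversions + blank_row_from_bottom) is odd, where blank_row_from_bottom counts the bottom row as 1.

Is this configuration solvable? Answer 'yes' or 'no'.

Answer: yes

Derivation:
Inversions: 56
Blank is in row 1 (0-indexed from top), which is row 3 counting from the bottom (bottom = 1).
56 + 3 = 59, which is odd, so the puzzle is solvable.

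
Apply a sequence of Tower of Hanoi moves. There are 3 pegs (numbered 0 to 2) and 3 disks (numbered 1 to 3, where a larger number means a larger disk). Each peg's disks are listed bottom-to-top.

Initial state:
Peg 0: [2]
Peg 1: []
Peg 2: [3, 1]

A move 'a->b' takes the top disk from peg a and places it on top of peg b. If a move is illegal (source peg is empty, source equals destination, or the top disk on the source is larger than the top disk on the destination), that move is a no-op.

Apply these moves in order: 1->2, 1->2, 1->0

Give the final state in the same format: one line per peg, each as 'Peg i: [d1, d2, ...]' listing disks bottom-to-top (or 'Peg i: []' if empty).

After move 1 (1->2):
Peg 0: [2]
Peg 1: []
Peg 2: [3, 1]

After move 2 (1->2):
Peg 0: [2]
Peg 1: []
Peg 2: [3, 1]

After move 3 (1->0):
Peg 0: [2]
Peg 1: []
Peg 2: [3, 1]

Answer: Peg 0: [2]
Peg 1: []
Peg 2: [3, 1]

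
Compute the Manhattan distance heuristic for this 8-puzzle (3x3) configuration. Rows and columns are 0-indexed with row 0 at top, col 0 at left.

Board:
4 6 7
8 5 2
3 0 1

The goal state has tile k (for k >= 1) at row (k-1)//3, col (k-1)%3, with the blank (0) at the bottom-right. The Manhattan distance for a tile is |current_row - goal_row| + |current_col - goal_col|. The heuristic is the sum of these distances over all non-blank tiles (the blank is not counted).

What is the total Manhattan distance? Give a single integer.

Answer: 19

Derivation:
Tile 4: (0,0)->(1,0) = 1
Tile 6: (0,1)->(1,2) = 2
Tile 7: (0,2)->(2,0) = 4
Tile 8: (1,0)->(2,1) = 2
Tile 5: (1,1)->(1,1) = 0
Tile 2: (1,2)->(0,1) = 2
Tile 3: (2,0)->(0,2) = 4
Tile 1: (2,2)->(0,0) = 4
Sum: 1 + 2 + 4 + 2 + 0 + 2 + 4 + 4 = 19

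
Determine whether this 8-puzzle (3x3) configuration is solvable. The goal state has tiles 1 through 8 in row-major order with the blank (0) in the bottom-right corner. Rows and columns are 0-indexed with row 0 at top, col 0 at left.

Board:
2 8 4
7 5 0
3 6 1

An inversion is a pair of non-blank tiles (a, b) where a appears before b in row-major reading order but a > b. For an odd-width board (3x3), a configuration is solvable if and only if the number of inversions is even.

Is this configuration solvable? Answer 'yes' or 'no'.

Answer: no

Derivation:
Inversions (pairs i<j in row-major order where tile[i] > tile[j] > 0): 17
17 is odd, so the puzzle is not solvable.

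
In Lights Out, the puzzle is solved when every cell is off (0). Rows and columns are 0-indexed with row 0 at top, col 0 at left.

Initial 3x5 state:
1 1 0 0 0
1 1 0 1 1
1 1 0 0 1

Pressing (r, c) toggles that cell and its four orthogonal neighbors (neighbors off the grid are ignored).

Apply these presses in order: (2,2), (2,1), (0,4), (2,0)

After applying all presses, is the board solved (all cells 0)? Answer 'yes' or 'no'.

Answer: no

Derivation:
After press 1 at (2,2):
1 1 0 0 0
1 1 1 1 1
1 0 1 1 1

After press 2 at (2,1):
1 1 0 0 0
1 0 1 1 1
0 1 0 1 1

After press 3 at (0,4):
1 1 0 1 1
1 0 1 1 0
0 1 0 1 1

After press 4 at (2,0):
1 1 0 1 1
0 0 1 1 0
1 0 0 1 1

Lights still on: 9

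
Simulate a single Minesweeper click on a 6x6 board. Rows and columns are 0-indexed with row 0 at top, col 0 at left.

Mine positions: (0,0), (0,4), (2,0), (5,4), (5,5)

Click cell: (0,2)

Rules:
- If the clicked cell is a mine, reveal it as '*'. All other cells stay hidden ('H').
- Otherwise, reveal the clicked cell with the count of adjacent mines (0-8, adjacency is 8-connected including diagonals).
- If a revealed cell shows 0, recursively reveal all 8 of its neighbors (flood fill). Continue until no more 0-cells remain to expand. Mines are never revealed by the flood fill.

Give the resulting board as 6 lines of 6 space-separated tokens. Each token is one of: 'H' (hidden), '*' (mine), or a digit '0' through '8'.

H 1 0 1 H H
H 2 0 1 1 1
H 1 0 0 0 0
1 1 0 0 0 0
0 0 0 1 2 2
0 0 0 1 H H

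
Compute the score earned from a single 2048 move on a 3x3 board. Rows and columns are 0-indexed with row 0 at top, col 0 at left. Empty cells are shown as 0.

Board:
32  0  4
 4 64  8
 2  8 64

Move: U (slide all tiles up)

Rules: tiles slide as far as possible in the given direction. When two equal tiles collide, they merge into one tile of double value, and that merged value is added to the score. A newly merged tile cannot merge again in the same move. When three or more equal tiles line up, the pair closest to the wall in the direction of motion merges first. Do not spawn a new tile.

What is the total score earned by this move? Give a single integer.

Slide up:
col 0: [32, 4, 2] -> [32, 4, 2]  score +0 (running 0)
col 1: [0, 64, 8] -> [64, 8, 0]  score +0 (running 0)
col 2: [4, 8, 64] -> [4, 8, 64]  score +0 (running 0)
Board after move:
32 64  4
 4  8  8
 2  0 64

Answer: 0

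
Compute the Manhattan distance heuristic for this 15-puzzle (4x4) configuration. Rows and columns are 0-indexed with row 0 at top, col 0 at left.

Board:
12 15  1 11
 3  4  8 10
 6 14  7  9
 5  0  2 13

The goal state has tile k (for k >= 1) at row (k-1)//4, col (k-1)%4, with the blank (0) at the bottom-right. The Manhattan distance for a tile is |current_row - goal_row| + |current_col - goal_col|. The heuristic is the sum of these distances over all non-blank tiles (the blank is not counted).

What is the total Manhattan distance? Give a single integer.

Answer: 40

Derivation:
Tile 12: (0,0)->(2,3) = 5
Tile 15: (0,1)->(3,2) = 4
Tile 1: (0,2)->(0,0) = 2
Tile 11: (0,3)->(2,2) = 3
Tile 3: (1,0)->(0,2) = 3
Tile 4: (1,1)->(0,3) = 3
Tile 8: (1,2)->(1,3) = 1
Tile 10: (1,3)->(2,1) = 3
Tile 6: (2,0)->(1,1) = 2
Tile 14: (2,1)->(3,1) = 1
Tile 7: (2,2)->(1,2) = 1
Tile 9: (2,3)->(2,0) = 3
Tile 5: (3,0)->(1,0) = 2
Tile 2: (3,2)->(0,1) = 4
Tile 13: (3,3)->(3,0) = 3
Sum: 5 + 4 + 2 + 3 + 3 + 3 + 1 + 3 + 2 + 1 + 1 + 3 + 2 + 4 + 3 = 40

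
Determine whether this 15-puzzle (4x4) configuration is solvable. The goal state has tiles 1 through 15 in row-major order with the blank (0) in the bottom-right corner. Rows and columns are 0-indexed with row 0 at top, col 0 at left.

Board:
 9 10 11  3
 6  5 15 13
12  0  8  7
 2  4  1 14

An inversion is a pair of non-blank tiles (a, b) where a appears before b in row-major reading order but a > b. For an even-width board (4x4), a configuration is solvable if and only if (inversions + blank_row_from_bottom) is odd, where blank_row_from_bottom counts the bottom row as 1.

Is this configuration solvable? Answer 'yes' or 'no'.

Answer: yes

Derivation:
Inversions: 61
Blank is in row 2 (0-indexed from top), which is row 2 counting from the bottom (bottom = 1).
61 + 2 = 63, which is odd, so the puzzle is solvable.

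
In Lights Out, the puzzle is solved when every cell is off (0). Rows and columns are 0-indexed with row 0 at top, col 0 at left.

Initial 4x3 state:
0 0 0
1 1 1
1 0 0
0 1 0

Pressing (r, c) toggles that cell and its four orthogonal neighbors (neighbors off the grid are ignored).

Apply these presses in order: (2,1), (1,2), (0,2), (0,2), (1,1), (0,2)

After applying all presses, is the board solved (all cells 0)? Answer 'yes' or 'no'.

After press 1 at (2,1):
0 0 0
1 0 1
0 1 1
0 0 0

After press 2 at (1,2):
0 0 1
1 1 0
0 1 0
0 0 0

After press 3 at (0,2):
0 1 0
1 1 1
0 1 0
0 0 0

After press 4 at (0,2):
0 0 1
1 1 0
0 1 0
0 0 0

After press 5 at (1,1):
0 1 1
0 0 1
0 0 0
0 0 0

After press 6 at (0,2):
0 0 0
0 0 0
0 0 0
0 0 0

Lights still on: 0

Answer: yes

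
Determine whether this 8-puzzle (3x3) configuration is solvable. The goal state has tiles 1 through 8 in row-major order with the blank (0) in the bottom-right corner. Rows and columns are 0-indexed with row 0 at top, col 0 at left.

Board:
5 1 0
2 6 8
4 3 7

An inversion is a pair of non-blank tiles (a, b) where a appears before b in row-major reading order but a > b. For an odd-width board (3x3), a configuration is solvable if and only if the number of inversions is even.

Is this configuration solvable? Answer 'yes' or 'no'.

Answer: yes

Derivation:
Inversions (pairs i<j in row-major order where tile[i] > tile[j] > 0): 10
10 is even, so the puzzle is solvable.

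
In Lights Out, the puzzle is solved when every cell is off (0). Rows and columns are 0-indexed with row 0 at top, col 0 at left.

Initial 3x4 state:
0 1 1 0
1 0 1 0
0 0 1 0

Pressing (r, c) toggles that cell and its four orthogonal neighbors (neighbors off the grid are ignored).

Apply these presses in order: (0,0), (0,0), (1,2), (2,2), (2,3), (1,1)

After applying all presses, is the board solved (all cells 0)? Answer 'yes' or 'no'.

After press 1 at (0,0):
1 0 1 0
0 0 1 0
0 0 1 0

After press 2 at (0,0):
0 1 1 0
1 0 1 0
0 0 1 0

After press 3 at (1,2):
0 1 0 0
1 1 0 1
0 0 0 0

After press 4 at (2,2):
0 1 0 0
1 1 1 1
0 1 1 1

After press 5 at (2,3):
0 1 0 0
1 1 1 0
0 1 0 0

After press 6 at (1,1):
0 0 0 0
0 0 0 0
0 0 0 0

Lights still on: 0

Answer: yes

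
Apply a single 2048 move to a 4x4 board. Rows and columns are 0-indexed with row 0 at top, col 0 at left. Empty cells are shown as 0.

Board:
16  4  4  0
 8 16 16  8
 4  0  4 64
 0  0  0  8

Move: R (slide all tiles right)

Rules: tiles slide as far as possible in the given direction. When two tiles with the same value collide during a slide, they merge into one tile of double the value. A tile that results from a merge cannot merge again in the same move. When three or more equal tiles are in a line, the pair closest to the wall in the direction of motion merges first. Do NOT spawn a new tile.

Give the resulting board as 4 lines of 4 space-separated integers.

Answer:  0  0 16  8
 0  8 32  8
 0  0  8 64
 0  0  0  8

Derivation:
Slide right:
row 0: [16, 4, 4, 0] -> [0, 0, 16, 8]
row 1: [8, 16, 16, 8] -> [0, 8, 32, 8]
row 2: [4, 0, 4, 64] -> [0, 0, 8, 64]
row 3: [0, 0, 0, 8] -> [0, 0, 0, 8]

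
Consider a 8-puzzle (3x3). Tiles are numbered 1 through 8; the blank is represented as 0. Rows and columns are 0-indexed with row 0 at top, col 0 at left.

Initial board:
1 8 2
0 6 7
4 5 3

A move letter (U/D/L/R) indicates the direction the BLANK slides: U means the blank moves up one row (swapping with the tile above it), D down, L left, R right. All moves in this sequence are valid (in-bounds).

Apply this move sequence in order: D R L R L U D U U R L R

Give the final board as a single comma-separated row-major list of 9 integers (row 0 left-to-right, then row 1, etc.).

After move 1 (D):
1 8 2
4 6 7
0 5 3

After move 2 (R):
1 8 2
4 6 7
5 0 3

After move 3 (L):
1 8 2
4 6 7
0 5 3

After move 4 (R):
1 8 2
4 6 7
5 0 3

After move 5 (L):
1 8 2
4 6 7
0 5 3

After move 6 (U):
1 8 2
0 6 7
4 5 3

After move 7 (D):
1 8 2
4 6 7
0 5 3

After move 8 (U):
1 8 2
0 6 7
4 5 3

After move 9 (U):
0 8 2
1 6 7
4 5 3

After move 10 (R):
8 0 2
1 6 7
4 5 3

After move 11 (L):
0 8 2
1 6 7
4 5 3

After move 12 (R):
8 0 2
1 6 7
4 5 3

Answer: 8, 0, 2, 1, 6, 7, 4, 5, 3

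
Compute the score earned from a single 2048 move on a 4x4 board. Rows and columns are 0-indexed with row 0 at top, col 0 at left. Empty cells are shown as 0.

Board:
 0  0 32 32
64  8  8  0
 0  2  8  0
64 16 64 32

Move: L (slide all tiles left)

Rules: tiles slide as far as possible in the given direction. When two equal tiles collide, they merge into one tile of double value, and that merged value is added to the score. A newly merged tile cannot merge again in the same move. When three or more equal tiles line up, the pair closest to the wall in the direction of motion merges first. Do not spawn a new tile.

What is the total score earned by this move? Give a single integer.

Answer: 80

Derivation:
Slide left:
row 0: [0, 0, 32, 32] -> [64, 0, 0, 0]  score +64 (running 64)
row 1: [64, 8, 8, 0] -> [64, 16, 0, 0]  score +16 (running 80)
row 2: [0, 2, 8, 0] -> [2, 8, 0, 0]  score +0 (running 80)
row 3: [64, 16, 64, 32] -> [64, 16, 64, 32]  score +0 (running 80)
Board after move:
64  0  0  0
64 16  0  0
 2  8  0  0
64 16 64 32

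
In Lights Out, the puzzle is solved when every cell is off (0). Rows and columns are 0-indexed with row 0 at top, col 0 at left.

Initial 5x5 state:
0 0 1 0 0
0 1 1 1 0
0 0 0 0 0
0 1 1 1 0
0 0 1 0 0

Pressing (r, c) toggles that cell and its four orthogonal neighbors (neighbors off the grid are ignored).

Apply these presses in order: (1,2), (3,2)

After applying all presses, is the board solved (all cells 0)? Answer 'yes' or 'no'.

After press 1 at (1,2):
0 0 0 0 0
0 0 0 0 0
0 0 1 0 0
0 1 1 1 0
0 0 1 0 0

After press 2 at (3,2):
0 0 0 0 0
0 0 0 0 0
0 0 0 0 0
0 0 0 0 0
0 0 0 0 0

Lights still on: 0

Answer: yes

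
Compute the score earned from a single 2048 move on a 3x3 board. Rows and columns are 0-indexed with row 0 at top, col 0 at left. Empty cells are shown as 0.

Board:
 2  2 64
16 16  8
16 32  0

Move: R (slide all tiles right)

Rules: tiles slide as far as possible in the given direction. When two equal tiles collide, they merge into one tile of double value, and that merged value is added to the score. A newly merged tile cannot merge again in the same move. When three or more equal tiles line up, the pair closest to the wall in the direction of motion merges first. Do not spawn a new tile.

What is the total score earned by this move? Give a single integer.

Answer: 36

Derivation:
Slide right:
row 0: [2, 2, 64] -> [0, 4, 64]  score +4 (running 4)
row 1: [16, 16, 8] -> [0, 32, 8]  score +32 (running 36)
row 2: [16, 32, 0] -> [0, 16, 32]  score +0 (running 36)
Board after move:
 0  4 64
 0 32  8
 0 16 32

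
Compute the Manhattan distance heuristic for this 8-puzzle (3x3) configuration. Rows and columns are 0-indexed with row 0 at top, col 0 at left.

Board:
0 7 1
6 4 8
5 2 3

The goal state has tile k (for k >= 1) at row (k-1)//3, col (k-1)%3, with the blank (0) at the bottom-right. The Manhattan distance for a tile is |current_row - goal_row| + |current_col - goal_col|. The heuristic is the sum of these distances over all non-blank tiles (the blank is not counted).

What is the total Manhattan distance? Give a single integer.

Answer: 16

Derivation:
Tile 7: at (0,1), goal (2,0), distance |0-2|+|1-0| = 3
Tile 1: at (0,2), goal (0,0), distance |0-0|+|2-0| = 2
Tile 6: at (1,0), goal (1,2), distance |1-1|+|0-2| = 2
Tile 4: at (1,1), goal (1,0), distance |1-1|+|1-0| = 1
Tile 8: at (1,2), goal (2,1), distance |1-2|+|2-1| = 2
Tile 5: at (2,0), goal (1,1), distance |2-1|+|0-1| = 2
Tile 2: at (2,1), goal (0,1), distance |2-0|+|1-1| = 2
Tile 3: at (2,2), goal (0,2), distance |2-0|+|2-2| = 2
Sum: 3 + 2 + 2 + 1 + 2 + 2 + 2 + 2 = 16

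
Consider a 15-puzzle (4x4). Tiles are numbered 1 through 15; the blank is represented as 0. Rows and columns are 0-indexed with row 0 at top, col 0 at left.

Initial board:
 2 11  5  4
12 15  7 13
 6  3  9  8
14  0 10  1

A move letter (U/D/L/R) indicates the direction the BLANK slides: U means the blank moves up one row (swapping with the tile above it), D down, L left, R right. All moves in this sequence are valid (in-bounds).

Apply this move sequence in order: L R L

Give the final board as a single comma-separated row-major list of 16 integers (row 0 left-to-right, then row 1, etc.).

Answer: 2, 11, 5, 4, 12, 15, 7, 13, 6, 3, 9, 8, 0, 14, 10, 1

Derivation:
After move 1 (L):
 2 11  5  4
12 15  7 13
 6  3  9  8
 0 14 10  1

After move 2 (R):
 2 11  5  4
12 15  7 13
 6  3  9  8
14  0 10  1

After move 3 (L):
 2 11  5  4
12 15  7 13
 6  3  9  8
 0 14 10  1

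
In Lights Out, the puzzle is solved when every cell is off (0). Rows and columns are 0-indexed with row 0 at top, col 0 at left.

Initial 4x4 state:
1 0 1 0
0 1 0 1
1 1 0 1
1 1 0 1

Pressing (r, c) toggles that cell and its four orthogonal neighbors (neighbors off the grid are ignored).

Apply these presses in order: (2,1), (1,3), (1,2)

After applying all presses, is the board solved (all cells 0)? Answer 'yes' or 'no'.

After press 1 at (2,1):
1 0 1 0
0 0 0 1
0 0 1 1
1 0 0 1

After press 2 at (1,3):
1 0 1 1
0 0 1 0
0 0 1 0
1 0 0 1

After press 3 at (1,2):
1 0 0 1
0 1 0 1
0 0 0 0
1 0 0 1

Lights still on: 6

Answer: no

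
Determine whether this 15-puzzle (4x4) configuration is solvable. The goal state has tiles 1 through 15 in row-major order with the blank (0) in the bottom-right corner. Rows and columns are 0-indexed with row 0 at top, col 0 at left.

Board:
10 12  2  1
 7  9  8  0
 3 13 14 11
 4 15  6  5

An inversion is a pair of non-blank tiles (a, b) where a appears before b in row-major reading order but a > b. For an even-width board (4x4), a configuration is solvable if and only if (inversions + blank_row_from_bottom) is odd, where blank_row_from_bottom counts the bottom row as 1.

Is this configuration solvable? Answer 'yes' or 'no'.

Inversions: 47
Blank is in row 1 (0-indexed from top), which is row 3 counting from the bottom (bottom = 1).
47 + 3 = 50, which is even, so the puzzle is not solvable.

Answer: no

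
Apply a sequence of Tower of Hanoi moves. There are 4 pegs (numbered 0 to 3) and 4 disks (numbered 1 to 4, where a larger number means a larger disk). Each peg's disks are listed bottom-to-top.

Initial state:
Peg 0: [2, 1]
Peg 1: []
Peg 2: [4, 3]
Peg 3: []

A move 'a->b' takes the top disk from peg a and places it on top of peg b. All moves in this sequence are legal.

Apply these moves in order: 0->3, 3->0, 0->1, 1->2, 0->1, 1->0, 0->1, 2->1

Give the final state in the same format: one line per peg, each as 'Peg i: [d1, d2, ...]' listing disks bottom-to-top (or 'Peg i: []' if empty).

After move 1 (0->3):
Peg 0: [2]
Peg 1: []
Peg 2: [4, 3]
Peg 3: [1]

After move 2 (3->0):
Peg 0: [2, 1]
Peg 1: []
Peg 2: [4, 3]
Peg 3: []

After move 3 (0->1):
Peg 0: [2]
Peg 1: [1]
Peg 2: [4, 3]
Peg 3: []

After move 4 (1->2):
Peg 0: [2]
Peg 1: []
Peg 2: [4, 3, 1]
Peg 3: []

After move 5 (0->1):
Peg 0: []
Peg 1: [2]
Peg 2: [4, 3, 1]
Peg 3: []

After move 6 (1->0):
Peg 0: [2]
Peg 1: []
Peg 2: [4, 3, 1]
Peg 3: []

After move 7 (0->1):
Peg 0: []
Peg 1: [2]
Peg 2: [4, 3, 1]
Peg 3: []

After move 8 (2->1):
Peg 0: []
Peg 1: [2, 1]
Peg 2: [4, 3]
Peg 3: []

Answer: Peg 0: []
Peg 1: [2, 1]
Peg 2: [4, 3]
Peg 3: []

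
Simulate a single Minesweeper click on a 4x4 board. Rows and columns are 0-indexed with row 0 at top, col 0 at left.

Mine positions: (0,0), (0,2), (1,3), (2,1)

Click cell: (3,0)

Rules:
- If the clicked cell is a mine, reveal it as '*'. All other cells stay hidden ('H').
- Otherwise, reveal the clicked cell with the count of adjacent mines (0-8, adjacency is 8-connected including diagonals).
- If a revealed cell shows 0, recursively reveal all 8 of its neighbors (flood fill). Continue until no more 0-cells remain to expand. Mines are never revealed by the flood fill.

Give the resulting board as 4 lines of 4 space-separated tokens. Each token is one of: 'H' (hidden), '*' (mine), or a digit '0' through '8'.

H H H H
H H H H
H H H H
1 H H H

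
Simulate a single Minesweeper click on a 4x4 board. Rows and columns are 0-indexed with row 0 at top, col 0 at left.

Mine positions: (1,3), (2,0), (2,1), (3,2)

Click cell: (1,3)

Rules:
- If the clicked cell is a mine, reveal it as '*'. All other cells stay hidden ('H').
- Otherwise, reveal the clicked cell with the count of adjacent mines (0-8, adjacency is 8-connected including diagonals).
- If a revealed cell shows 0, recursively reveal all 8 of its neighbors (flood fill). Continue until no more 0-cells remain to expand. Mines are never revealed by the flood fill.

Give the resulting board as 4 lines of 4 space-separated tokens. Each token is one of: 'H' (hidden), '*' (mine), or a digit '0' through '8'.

H H H H
H H H *
H H H H
H H H H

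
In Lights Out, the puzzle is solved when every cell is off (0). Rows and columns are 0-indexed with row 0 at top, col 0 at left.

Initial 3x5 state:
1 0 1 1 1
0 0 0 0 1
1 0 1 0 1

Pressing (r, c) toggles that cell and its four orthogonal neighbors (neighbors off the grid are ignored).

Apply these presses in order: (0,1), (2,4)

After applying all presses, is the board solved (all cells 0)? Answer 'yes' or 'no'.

After press 1 at (0,1):
0 1 0 1 1
0 1 0 0 1
1 0 1 0 1

After press 2 at (2,4):
0 1 0 1 1
0 1 0 0 0
1 0 1 1 0

Lights still on: 7

Answer: no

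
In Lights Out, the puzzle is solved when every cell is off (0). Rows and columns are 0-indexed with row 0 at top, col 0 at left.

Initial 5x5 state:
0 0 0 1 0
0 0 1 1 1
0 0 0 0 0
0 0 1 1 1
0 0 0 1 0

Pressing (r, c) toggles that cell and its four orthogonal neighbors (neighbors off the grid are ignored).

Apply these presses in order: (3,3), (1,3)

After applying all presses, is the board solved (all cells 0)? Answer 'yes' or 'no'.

Answer: yes

Derivation:
After press 1 at (3,3):
0 0 0 1 0
0 0 1 1 1
0 0 0 1 0
0 0 0 0 0
0 0 0 0 0

After press 2 at (1,3):
0 0 0 0 0
0 0 0 0 0
0 0 0 0 0
0 0 0 0 0
0 0 0 0 0

Lights still on: 0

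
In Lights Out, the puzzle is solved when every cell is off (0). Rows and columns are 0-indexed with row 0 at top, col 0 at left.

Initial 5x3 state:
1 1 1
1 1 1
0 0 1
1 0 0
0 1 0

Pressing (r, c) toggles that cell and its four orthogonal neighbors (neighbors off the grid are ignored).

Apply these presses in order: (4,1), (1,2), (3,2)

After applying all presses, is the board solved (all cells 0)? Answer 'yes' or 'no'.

Answer: no

Derivation:
After press 1 at (4,1):
1 1 1
1 1 1
0 0 1
1 1 0
1 0 1

After press 2 at (1,2):
1 1 0
1 0 0
0 0 0
1 1 0
1 0 1

After press 3 at (3,2):
1 1 0
1 0 0
0 0 1
1 0 1
1 0 0

Lights still on: 7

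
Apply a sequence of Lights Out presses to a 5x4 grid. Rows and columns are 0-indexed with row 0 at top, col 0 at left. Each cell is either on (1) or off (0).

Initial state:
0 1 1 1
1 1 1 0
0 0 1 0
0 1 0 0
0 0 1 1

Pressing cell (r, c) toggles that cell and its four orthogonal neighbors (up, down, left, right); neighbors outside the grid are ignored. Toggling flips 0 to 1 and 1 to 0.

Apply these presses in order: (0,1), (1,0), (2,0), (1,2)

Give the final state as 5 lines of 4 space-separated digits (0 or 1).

After press 1 at (0,1):
1 0 0 1
1 0 1 0
0 0 1 0
0 1 0 0
0 0 1 1

After press 2 at (1,0):
0 0 0 1
0 1 1 0
1 0 1 0
0 1 0 0
0 0 1 1

After press 3 at (2,0):
0 0 0 1
1 1 1 0
0 1 1 0
1 1 0 0
0 0 1 1

After press 4 at (1,2):
0 0 1 1
1 0 0 1
0 1 0 0
1 1 0 0
0 0 1 1

Answer: 0 0 1 1
1 0 0 1
0 1 0 0
1 1 0 0
0 0 1 1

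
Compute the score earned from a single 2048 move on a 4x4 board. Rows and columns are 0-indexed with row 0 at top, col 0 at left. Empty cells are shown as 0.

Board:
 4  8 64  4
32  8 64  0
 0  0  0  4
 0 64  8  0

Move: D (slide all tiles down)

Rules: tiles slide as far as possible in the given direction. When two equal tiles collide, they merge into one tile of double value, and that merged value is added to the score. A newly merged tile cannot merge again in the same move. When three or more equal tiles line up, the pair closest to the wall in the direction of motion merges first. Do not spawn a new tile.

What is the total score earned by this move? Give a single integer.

Slide down:
col 0: [4, 32, 0, 0] -> [0, 0, 4, 32]  score +0 (running 0)
col 1: [8, 8, 0, 64] -> [0, 0, 16, 64]  score +16 (running 16)
col 2: [64, 64, 0, 8] -> [0, 0, 128, 8]  score +128 (running 144)
col 3: [4, 0, 4, 0] -> [0, 0, 0, 8]  score +8 (running 152)
Board after move:
  0   0   0   0
  0   0   0   0
  4  16 128   0
 32  64   8   8

Answer: 152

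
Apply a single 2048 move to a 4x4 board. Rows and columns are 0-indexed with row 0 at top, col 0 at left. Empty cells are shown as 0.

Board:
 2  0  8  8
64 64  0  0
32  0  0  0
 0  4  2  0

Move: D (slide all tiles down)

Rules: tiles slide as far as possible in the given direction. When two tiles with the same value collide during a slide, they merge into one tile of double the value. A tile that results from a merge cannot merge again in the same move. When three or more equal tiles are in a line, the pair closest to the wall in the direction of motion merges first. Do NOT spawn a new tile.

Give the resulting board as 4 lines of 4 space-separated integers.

Slide down:
col 0: [2, 64, 32, 0] -> [0, 2, 64, 32]
col 1: [0, 64, 0, 4] -> [0, 0, 64, 4]
col 2: [8, 0, 0, 2] -> [0, 0, 8, 2]
col 3: [8, 0, 0, 0] -> [0, 0, 0, 8]

Answer:  0  0  0  0
 2  0  0  0
64 64  8  0
32  4  2  8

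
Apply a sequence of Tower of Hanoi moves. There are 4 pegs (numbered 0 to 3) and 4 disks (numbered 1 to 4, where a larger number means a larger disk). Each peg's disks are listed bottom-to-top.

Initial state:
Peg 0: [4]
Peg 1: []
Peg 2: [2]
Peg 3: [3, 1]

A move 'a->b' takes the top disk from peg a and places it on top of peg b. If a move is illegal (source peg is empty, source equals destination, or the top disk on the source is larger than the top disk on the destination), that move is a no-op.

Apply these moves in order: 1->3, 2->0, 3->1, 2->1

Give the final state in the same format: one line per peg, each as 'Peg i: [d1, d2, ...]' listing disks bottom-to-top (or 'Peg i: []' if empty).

After move 1 (1->3):
Peg 0: [4]
Peg 1: []
Peg 2: [2]
Peg 3: [3, 1]

After move 2 (2->0):
Peg 0: [4, 2]
Peg 1: []
Peg 2: []
Peg 3: [3, 1]

After move 3 (3->1):
Peg 0: [4, 2]
Peg 1: [1]
Peg 2: []
Peg 3: [3]

After move 4 (2->1):
Peg 0: [4, 2]
Peg 1: [1]
Peg 2: []
Peg 3: [3]

Answer: Peg 0: [4, 2]
Peg 1: [1]
Peg 2: []
Peg 3: [3]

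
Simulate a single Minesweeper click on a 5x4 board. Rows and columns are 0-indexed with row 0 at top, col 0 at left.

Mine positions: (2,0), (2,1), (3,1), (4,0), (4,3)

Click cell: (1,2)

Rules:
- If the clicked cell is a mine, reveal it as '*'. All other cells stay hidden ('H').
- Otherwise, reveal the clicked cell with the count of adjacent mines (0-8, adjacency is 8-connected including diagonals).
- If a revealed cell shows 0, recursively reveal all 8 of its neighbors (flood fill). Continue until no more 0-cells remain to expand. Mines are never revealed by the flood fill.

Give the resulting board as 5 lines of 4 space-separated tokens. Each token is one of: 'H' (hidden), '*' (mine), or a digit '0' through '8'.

H H H H
H H 1 H
H H H H
H H H H
H H H H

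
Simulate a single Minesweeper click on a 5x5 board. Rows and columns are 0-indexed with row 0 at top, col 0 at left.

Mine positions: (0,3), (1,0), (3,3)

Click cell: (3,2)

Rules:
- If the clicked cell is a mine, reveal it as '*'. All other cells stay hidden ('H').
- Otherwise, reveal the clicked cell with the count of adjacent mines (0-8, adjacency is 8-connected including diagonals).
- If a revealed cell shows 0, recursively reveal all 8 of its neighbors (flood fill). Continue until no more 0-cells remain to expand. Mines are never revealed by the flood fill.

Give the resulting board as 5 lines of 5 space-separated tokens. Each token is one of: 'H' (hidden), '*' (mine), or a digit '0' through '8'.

H H H H H
H H H H H
H H H H H
H H 1 H H
H H H H H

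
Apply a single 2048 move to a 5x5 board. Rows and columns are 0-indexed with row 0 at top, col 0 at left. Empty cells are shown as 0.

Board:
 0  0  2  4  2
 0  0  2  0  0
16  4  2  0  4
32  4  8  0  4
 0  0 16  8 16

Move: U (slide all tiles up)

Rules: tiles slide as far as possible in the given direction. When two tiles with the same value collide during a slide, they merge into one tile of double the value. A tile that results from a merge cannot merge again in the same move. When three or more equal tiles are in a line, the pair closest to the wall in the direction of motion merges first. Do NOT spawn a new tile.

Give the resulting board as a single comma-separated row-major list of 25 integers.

Slide up:
col 0: [0, 0, 16, 32, 0] -> [16, 32, 0, 0, 0]
col 1: [0, 0, 4, 4, 0] -> [8, 0, 0, 0, 0]
col 2: [2, 2, 2, 8, 16] -> [4, 2, 8, 16, 0]
col 3: [4, 0, 0, 0, 8] -> [4, 8, 0, 0, 0]
col 4: [2, 0, 4, 4, 16] -> [2, 8, 16, 0, 0]

Answer: 16, 8, 4, 4, 2, 32, 0, 2, 8, 8, 0, 0, 8, 0, 16, 0, 0, 16, 0, 0, 0, 0, 0, 0, 0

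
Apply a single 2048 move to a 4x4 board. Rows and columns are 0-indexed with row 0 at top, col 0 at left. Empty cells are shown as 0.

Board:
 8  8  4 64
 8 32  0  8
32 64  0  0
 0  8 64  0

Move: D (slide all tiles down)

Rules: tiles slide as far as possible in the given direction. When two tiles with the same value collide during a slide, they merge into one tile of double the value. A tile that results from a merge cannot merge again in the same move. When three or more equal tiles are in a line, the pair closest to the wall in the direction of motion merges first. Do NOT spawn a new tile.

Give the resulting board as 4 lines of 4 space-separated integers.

Answer:  0  8  0  0
 0 32  0  0
16 64  4 64
32  8 64  8

Derivation:
Slide down:
col 0: [8, 8, 32, 0] -> [0, 0, 16, 32]
col 1: [8, 32, 64, 8] -> [8, 32, 64, 8]
col 2: [4, 0, 0, 64] -> [0, 0, 4, 64]
col 3: [64, 8, 0, 0] -> [0, 0, 64, 8]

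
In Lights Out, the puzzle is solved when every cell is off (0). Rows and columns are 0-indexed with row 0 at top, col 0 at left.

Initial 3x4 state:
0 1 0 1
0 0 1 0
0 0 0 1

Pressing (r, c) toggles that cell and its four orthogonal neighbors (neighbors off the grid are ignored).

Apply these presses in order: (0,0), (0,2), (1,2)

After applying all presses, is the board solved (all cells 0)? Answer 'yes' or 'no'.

After press 1 at (0,0):
1 0 0 1
1 0 1 0
0 0 0 1

After press 2 at (0,2):
1 1 1 0
1 0 0 0
0 0 0 1

After press 3 at (1,2):
1 1 0 0
1 1 1 1
0 0 1 1

Lights still on: 8

Answer: no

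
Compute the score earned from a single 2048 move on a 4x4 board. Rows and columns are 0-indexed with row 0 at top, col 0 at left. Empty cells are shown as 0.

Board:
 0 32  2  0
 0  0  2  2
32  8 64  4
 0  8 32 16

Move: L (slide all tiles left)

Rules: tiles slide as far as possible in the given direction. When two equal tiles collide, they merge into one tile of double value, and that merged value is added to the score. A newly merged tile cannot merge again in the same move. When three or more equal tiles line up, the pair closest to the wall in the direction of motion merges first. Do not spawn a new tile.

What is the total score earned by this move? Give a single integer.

Answer: 4

Derivation:
Slide left:
row 0: [0, 32, 2, 0] -> [32, 2, 0, 0]  score +0 (running 0)
row 1: [0, 0, 2, 2] -> [4, 0, 0, 0]  score +4 (running 4)
row 2: [32, 8, 64, 4] -> [32, 8, 64, 4]  score +0 (running 4)
row 3: [0, 8, 32, 16] -> [8, 32, 16, 0]  score +0 (running 4)
Board after move:
32  2  0  0
 4  0  0  0
32  8 64  4
 8 32 16  0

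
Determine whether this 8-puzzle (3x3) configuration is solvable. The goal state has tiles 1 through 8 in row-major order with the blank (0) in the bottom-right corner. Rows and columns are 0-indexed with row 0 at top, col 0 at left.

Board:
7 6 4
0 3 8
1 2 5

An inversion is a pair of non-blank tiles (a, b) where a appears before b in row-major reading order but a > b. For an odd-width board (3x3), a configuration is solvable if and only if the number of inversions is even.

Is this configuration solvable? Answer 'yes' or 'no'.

Answer: no

Derivation:
Inversions (pairs i<j in row-major order where tile[i] > tile[j] > 0): 19
19 is odd, so the puzzle is not solvable.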